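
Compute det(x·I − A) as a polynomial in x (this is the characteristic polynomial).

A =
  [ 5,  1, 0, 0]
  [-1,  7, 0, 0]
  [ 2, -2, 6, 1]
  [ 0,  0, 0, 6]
x^4 - 24*x^3 + 216*x^2 - 864*x + 1296

Expanding det(x·I − A) (e.g. by cofactor expansion or by noting that A is similar to its Jordan form J, which has the same characteristic polynomial as A) gives
  χ_A(x) = x^4 - 24*x^3 + 216*x^2 - 864*x + 1296
which factors as (x - 6)^4. The eigenvalues (with algebraic multiplicities) are λ = 6 with multiplicity 4.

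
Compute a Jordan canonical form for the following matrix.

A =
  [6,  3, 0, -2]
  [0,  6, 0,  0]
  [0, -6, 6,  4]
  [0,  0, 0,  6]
J_2(6) ⊕ J_1(6) ⊕ J_1(6)

The characteristic polynomial is
  det(x·I − A) = x^4 - 24*x^3 + 216*x^2 - 864*x + 1296 = (x - 6)^4

Eigenvalues and multiplicities (the geometric multiplicity of λ is n − rank(A − λI), which equals the number of Jordan blocks for λ):
  λ = 6: algebraic multiplicity = 4, geometric multiplicity = 3

Determining the block sizes for each eigenvalue:
  λ = 6: 3 blocks summing to 4 forces exactly one block of size 2 and the rest size 1 → block sizes [2, 1, 1]

Assembling the blocks gives a Jordan form
J =
  [6, 1, 0, 0]
  [0, 6, 0, 0]
  [0, 0, 6, 0]
  [0, 0, 0, 6]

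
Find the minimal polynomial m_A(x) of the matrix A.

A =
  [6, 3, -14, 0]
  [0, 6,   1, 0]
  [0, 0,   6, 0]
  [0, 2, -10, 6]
x^3 - 18*x^2 + 108*x - 216

The characteristic polynomial is χ_A(x) = (x - 6)^4, so the eigenvalues are known. The minimal polynomial is
  m_A(x) = Π_λ (x − λ)^{k_λ}
where k_λ is the size of the *largest* Jordan block for λ (equivalently, the smallest k with (A − λI)^k v = 0 for every generalised eigenvector v of λ).

  λ = 6: largest Jordan block has size 3, contributing (x − 6)^3

So m_A(x) = (x - 6)^3 = x^3 - 18*x^2 + 108*x - 216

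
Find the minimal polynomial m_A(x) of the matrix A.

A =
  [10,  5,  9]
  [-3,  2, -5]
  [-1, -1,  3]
x^3 - 15*x^2 + 75*x - 125

The characteristic polynomial is χ_A(x) = (x - 5)^3, so the eigenvalues are known. The minimal polynomial is
  m_A(x) = Π_λ (x − λ)^{k_λ}
where k_λ is the size of the *largest* Jordan block for λ (equivalently, the smallest k with (A − λI)^k v = 0 for every generalised eigenvector v of λ).

  λ = 5: largest Jordan block has size 3, contributing (x − 5)^3

So m_A(x) = (x - 5)^3 = x^3 - 15*x^2 + 75*x - 125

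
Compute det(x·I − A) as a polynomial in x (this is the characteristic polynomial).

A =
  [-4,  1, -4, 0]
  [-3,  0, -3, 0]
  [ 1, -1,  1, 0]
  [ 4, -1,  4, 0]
x^4 + 3*x^3

Expanding det(x·I − A) (e.g. by cofactor expansion or by noting that A is similar to its Jordan form J, which has the same characteristic polynomial as A) gives
  χ_A(x) = x^4 + 3*x^3
which factors as x^3*(x + 3). The eigenvalues (with algebraic multiplicities) are λ = -3 with multiplicity 1, λ = 0 with multiplicity 3.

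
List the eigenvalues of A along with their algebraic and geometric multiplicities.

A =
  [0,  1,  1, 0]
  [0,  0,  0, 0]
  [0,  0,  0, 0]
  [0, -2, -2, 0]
λ = 0: alg = 4, geom = 3

Step 1 — factor the characteristic polynomial to read off the algebraic multiplicities:
  χ_A(x) = x^4

Step 2 — compute geometric multiplicities via the rank-nullity identity g(λ) = n − rank(A − λI):
  rank(A − (0)·I) = 1, so dim ker(A − (0)·I) = n − 1 = 3

Summary:
  λ = 0: algebraic multiplicity = 4, geometric multiplicity = 3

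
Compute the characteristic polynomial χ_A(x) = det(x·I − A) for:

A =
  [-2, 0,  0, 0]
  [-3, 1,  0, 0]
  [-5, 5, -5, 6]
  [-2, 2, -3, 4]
x^4 + 2*x^3 - 3*x^2 - 4*x + 4

Expanding det(x·I − A) (e.g. by cofactor expansion or by noting that A is similar to its Jordan form J, which has the same characteristic polynomial as A) gives
  χ_A(x) = x^4 + 2*x^3 - 3*x^2 - 4*x + 4
which factors as (x - 1)^2*(x + 2)^2. The eigenvalues (with algebraic multiplicities) are λ = -2 with multiplicity 2, λ = 1 with multiplicity 2.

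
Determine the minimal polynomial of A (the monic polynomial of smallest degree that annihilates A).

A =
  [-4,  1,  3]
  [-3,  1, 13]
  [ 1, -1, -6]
x^3 + 9*x^2 + 27*x + 27

The characteristic polynomial is χ_A(x) = (x + 3)^3, so the eigenvalues are known. The minimal polynomial is
  m_A(x) = Π_λ (x − λ)^{k_λ}
where k_λ is the size of the *largest* Jordan block for λ (equivalently, the smallest k with (A − λI)^k v = 0 for every generalised eigenvector v of λ).

  λ = -3: largest Jordan block has size 3, contributing (x + 3)^3

So m_A(x) = (x + 3)^3 = x^3 + 9*x^2 + 27*x + 27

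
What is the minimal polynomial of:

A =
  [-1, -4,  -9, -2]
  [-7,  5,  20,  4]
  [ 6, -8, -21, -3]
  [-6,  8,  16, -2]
x^4 + 19*x^3 + 135*x^2 + 425*x + 500

The characteristic polynomial is χ_A(x) = (x + 4)*(x + 5)^3, so the eigenvalues are known. The minimal polynomial is
  m_A(x) = Π_λ (x − λ)^{k_λ}
where k_λ is the size of the *largest* Jordan block for λ (equivalently, the smallest k with (A − λI)^k v = 0 for every generalised eigenvector v of λ).

  λ = -5: largest Jordan block has size 3, contributing (x + 5)^3
  λ = -4: largest Jordan block has size 1, contributing (x + 4)

So m_A(x) = (x + 4)*(x + 5)^3 = x^4 + 19*x^3 + 135*x^2 + 425*x + 500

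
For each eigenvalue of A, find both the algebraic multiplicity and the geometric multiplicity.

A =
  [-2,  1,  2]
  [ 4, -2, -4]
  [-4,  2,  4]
λ = 0: alg = 3, geom = 2

Step 1 — factor the characteristic polynomial to read off the algebraic multiplicities:
  χ_A(x) = x^3

Step 2 — compute geometric multiplicities via the rank-nullity identity g(λ) = n − rank(A − λI):
  rank(A − (0)·I) = 1, so dim ker(A − (0)·I) = n − 1 = 2

Summary:
  λ = 0: algebraic multiplicity = 3, geometric multiplicity = 2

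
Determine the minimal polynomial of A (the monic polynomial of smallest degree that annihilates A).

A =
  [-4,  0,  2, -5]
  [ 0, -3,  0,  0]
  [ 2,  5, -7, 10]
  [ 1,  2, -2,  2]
x^2 + 6*x + 9

The characteristic polynomial is χ_A(x) = (x + 3)^4, so the eigenvalues are known. The minimal polynomial is
  m_A(x) = Π_λ (x − λ)^{k_λ}
where k_λ is the size of the *largest* Jordan block for λ (equivalently, the smallest k with (A − λI)^k v = 0 for every generalised eigenvector v of λ).

  λ = -3: largest Jordan block has size 2, contributing (x + 3)^2

So m_A(x) = (x + 3)^2 = x^2 + 6*x + 9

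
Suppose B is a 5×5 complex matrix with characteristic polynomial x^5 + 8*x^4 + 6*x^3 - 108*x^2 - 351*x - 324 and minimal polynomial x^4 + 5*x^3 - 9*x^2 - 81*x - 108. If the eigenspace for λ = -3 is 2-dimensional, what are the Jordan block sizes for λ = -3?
Block sizes for λ = -3: [3, 1]

Step 1 — from the characteristic polynomial, algebraic multiplicity of λ = -3 is 4. From dim ker(B − (-3)·I) = 2, there are exactly 2 Jordan blocks for λ = -3.
Step 2 — from the minimal polynomial, the factor (x + 3)^3 tells us the largest block for λ = -3 has size 3.
Step 3 — with total size 4, 2 blocks, and largest block 3, the block sizes (in nonincreasing order) are [3, 1].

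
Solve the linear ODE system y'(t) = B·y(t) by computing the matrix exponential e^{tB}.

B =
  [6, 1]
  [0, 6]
e^{tB} =
  [exp(6*t), t*exp(6*t)]
  [0, exp(6*t)]

Strategy: write B = P · J · P⁻¹ where J is a Jordan canonical form, so e^{tB} = P · e^{tJ} · P⁻¹, and e^{tJ} can be computed block-by-block.

B has Jordan form
J =
  [6, 1]
  [0, 6]
(up to reordering of blocks).

Per-block formulas:
  For a 2×2 Jordan block J_2(6): exp(t · J_2(6)) = e^(6t)·(I + t·N), where N is the 2×2 nilpotent shift.

After assembling e^{tJ} and conjugating by P, we get:

e^{tB} =
  [exp(6*t), t*exp(6*t)]
  [0, exp(6*t)]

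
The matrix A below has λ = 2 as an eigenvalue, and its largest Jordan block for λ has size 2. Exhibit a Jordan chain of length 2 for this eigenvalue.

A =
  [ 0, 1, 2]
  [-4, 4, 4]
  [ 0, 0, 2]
A Jordan chain for λ = 2 of length 2:
v_1 = (-2, -4, 0)ᵀ
v_2 = (1, 0, 0)ᵀ

Let N = A − (2)·I. We want v_2 with N^2 v_2 = 0 but N^1 v_2 ≠ 0; then v_{j-1} := N · v_j for j = 2, …, 2.

Pick v_2 = (1, 0, 0)ᵀ.
Then v_1 = N · v_2 = (-2, -4, 0)ᵀ.

Sanity check: (A − (2)·I) v_1 = (0, 0, 0)ᵀ = 0. ✓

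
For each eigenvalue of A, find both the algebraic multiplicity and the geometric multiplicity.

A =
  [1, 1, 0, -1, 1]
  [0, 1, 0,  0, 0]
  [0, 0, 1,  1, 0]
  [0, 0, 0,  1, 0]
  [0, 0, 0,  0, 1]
λ = 1: alg = 5, geom = 3

Step 1 — factor the characteristic polynomial to read off the algebraic multiplicities:
  χ_A(x) = (x - 1)^5

Step 2 — compute geometric multiplicities via the rank-nullity identity g(λ) = n − rank(A − λI):
  rank(A − (1)·I) = 2, so dim ker(A − (1)·I) = n − 2 = 3

Summary:
  λ = 1: algebraic multiplicity = 5, geometric multiplicity = 3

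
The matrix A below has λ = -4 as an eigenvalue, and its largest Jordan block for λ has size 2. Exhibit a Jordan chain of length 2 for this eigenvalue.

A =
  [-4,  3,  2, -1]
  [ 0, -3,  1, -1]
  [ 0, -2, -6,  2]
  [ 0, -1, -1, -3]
A Jordan chain for λ = -4 of length 2:
v_1 = (3, 1, -2, -1)ᵀ
v_2 = (0, 1, 0, 0)ᵀ

Let N = A − (-4)·I. We want v_2 with N^2 v_2 = 0 but N^1 v_2 ≠ 0; then v_{j-1} := N · v_j for j = 2, …, 2.

Pick v_2 = (0, 1, 0, 0)ᵀ.
Then v_1 = N · v_2 = (3, 1, -2, -1)ᵀ.

Sanity check: (A − (-4)·I) v_1 = (0, 0, 0, 0)ᵀ = 0. ✓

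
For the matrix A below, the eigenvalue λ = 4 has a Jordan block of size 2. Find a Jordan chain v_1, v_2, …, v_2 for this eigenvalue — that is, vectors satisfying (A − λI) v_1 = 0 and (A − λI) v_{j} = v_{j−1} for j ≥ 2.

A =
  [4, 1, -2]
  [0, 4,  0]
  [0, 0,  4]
A Jordan chain for λ = 4 of length 2:
v_1 = (1, 0, 0)ᵀ
v_2 = (0, 1, 0)ᵀ

Let N = A − (4)·I. We want v_2 with N^2 v_2 = 0 but N^1 v_2 ≠ 0; then v_{j-1} := N · v_j for j = 2, …, 2.

Pick v_2 = (0, 1, 0)ᵀ.
Then v_1 = N · v_2 = (1, 0, 0)ᵀ.

Sanity check: (A − (4)·I) v_1 = (0, 0, 0)ᵀ = 0. ✓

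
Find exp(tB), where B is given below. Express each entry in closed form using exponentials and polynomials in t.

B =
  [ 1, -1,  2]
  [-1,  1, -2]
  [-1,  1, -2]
e^{tB} =
  [t + 1, -t, 2*t]
  [-t, t + 1, -2*t]
  [-t, t, 1 - 2*t]

Strategy: write B = P · J · P⁻¹ where J is a Jordan canonical form, so e^{tB} = P · e^{tJ} · P⁻¹, and e^{tJ} can be computed block-by-block.

B has Jordan form
J =
  [0, 1, 0]
  [0, 0, 0]
  [0, 0, 0]
(up to reordering of blocks).

Per-block formulas:
  For a 2×2 Jordan block J_2(0): exp(t · J_2(0)) = e^(0t)·(I + t·N), where N is the 2×2 nilpotent shift.
  For a 1×1 block at λ = 0: exp(t · [0]) = [e^(0t)].

After assembling e^{tJ} and conjugating by P, we get:

e^{tB} =
  [t + 1, -t, 2*t]
  [-t, t + 1, -2*t]
  [-t, t, 1 - 2*t]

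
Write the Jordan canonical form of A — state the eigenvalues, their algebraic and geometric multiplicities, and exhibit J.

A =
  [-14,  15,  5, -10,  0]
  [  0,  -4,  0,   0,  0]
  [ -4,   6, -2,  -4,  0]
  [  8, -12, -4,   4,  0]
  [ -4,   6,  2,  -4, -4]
J_2(-4) ⊕ J_1(-4) ⊕ J_1(-4) ⊕ J_1(-4)

The characteristic polynomial is
  det(x·I − A) = x^5 + 20*x^4 + 160*x^3 + 640*x^2 + 1280*x + 1024 = (x + 4)^5

Eigenvalues and multiplicities (the geometric multiplicity of λ is n − rank(A − λI), which equals the number of Jordan blocks for λ):
  λ = -4: algebraic multiplicity = 5, geometric multiplicity = 4

Determining the block sizes for each eigenvalue:
  λ = -4: 4 blocks summing to 5 forces exactly one block of size 2 and the rest size 1 → block sizes [2, 1, 1, 1]

Assembling the blocks gives a Jordan form
J =
  [-4,  1,  0,  0,  0]
  [ 0, -4,  0,  0,  0]
  [ 0,  0, -4,  0,  0]
  [ 0,  0,  0, -4,  0]
  [ 0,  0,  0,  0, -4]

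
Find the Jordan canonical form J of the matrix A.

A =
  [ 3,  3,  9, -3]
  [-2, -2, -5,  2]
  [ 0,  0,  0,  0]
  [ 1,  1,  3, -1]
J_3(0) ⊕ J_1(0)

The characteristic polynomial is
  det(x·I − A) = x^4

Eigenvalues and multiplicities (the geometric multiplicity of λ is n − rank(A − λI), which equals the number of Jordan blocks for λ):
  λ = 0: algebraic multiplicity = 4, geometric multiplicity = 2

Determining the block sizes for each eigenvalue:
  λ = 0: with am = 4 and gm = 2, the partition is not yet determined (e.g. several partitions of 4 into 2 parts exist). Let N = A − (0)·I. Computing rank(N^1) = 2, rank(N^2) = 1, rank(N^3) = 0; the number of blocks of size ≥ j is rank(N^{j−1}) − rank(N^j), giving [2, 1, 1]. So we have 1 block(s) of size 3, 1 block(s) of size 1 → block sizes [3, 1]

Assembling the blocks gives a Jordan form
J =
  [0, 1, 0, 0]
  [0, 0, 1, 0]
  [0, 0, 0, 0]
  [0, 0, 0, 0]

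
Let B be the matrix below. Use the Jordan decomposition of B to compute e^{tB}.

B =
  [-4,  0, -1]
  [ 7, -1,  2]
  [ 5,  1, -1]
e^{tB} =
  [-t^2*exp(-2*t)/2 - 2*t*exp(-2*t) + exp(-2*t), -t^2*exp(-2*t)/2, t^2*exp(-2*t)/2 - t*exp(-2*t)]
  [3*t^2*exp(-2*t)/2 + 7*t*exp(-2*t), 3*t^2*exp(-2*t)/2 + t*exp(-2*t) + exp(-2*t), -3*t^2*exp(-2*t)/2 + 2*t*exp(-2*t)]
  [t^2*exp(-2*t) + 5*t*exp(-2*t), t^2*exp(-2*t) + t*exp(-2*t), -t^2*exp(-2*t) + t*exp(-2*t) + exp(-2*t)]

Strategy: write B = P · J · P⁻¹ where J is a Jordan canonical form, so e^{tB} = P · e^{tJ} · P⁻¹, and e^{tJ} can be computed block-by-block.

B has Jordan form
J =
  [-2,  1,  0]
  [ 0, -2,  1]
  [ 0,  0, -2]
(up to reordering of blocks).

Per-block formulas:
  For a 3×3 Jordan block J_3(-2): exp(t · J_3(-2)) = e^(-2t)·(I + t·N + (t^2/2)·N^2), where N is the 3×3 nilpotent shift.

After assembling e^{tJ} and conjugating by P, we get:

e^{tB} =
  [-t^2*exp(-2*t)/2 - 2*t*exp(-2*t) + exp(-2*t), -t^2*exp(-2*t)/2, t^2*exp(-2*t)/2 - t*exp(-2*t)]
  [3*t^2*exp(-2*t)/2 + 7*t*exp(-2*t), 3*t^2*exp(-2*t)/2 + t*exp(-2*t) + exp(-2*t), -3*t^2*exp(-2*t)/2 + 2*t*exp(-2*t)]
  [t^2*exp(-2*t) + 5*t*exp(-2*t), t^2*exp(-2*t) + t*exp(-2*t), -t^2*exp(-2*t) + t*exp(-2*t) + exp(-2*t)]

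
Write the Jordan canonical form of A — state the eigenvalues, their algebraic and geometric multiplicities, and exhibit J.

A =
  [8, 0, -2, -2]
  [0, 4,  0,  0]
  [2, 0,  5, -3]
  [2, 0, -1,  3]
J_1(4) ⊕ J_1(4) ⊕ J_2(6)

The characteristic polynomial is
  det(x·I − A) = x^4 - 20*x^3 + 148*x^2 - 480*x + 576 = (x - 6)^2*(x - 4)^2

Eigenvalues and multiplicities (the geometric multiplicity of λ is n − rank(A − λI), which equals the number of Jordan blocks for λ):
  λ = 4: algebraic multiplicity = 2, geometric multiplicity = 2
  λ = 6: algebraic multiplicity = 2, geometric multiplicity = 1

Determining the block sizes for each eigenvalue:
  λ = 4: gm = am = 2, so every block has size 1 → block sizes [1, 1]
  λ = 6: one block (gm = 1), so the single block has size am = 2 → block sizes [2]

Assembling the blocks gives a Jordan form
J =
  [4, 0, 0, 0]
  [0, 4, 0, 0]
  [0, 0, 6, 1]
  [0, 0, 0, 6]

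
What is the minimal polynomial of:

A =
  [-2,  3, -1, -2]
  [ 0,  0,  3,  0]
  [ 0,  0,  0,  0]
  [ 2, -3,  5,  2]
x^3

The characteristic polynomial is χ_A(x) = x^4, so the eigenvalues are known. The minimal polynomial is
  m_A(x) = Π_λ (x − λ)^{k_λ}
where k_λ is the size of the *largest* Jordan block for λ (equivalently, the smallest k with (A − λI)^k v = 0 for every generalised eigenvector v of λ).

  λ = 0: largest Jordan block has size 3, contributing (x − 0)^3

So m_A(x) = x^3 = x^3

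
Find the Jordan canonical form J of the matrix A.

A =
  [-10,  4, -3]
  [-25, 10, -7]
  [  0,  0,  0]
J_3(0)

The characteristic polynomial is
  det(x·I − A) = x^3

Eigenvalues and multiplicities (the geometric multiplicity of λ is n − rank(A − λI), which equals the number of Jordan blocks for λ):
  λ = 0: algebraic multiplicity = 3, geometric multiplicity = 1

Determining the block sizes for each eigenvalue:
  λ = 0: one block (gm = 1), so the single block has size am = 3 → block sizes [3]

Assembling the blocks gives a Jordan form
J =
  [0, 1, 0]
  [0, 0, 1]
  [0, 0, 0]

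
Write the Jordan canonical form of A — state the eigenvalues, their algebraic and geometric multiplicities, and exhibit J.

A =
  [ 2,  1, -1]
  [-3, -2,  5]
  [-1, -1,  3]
J_3(1)

The characteristic polynomial is
  det(x·I − A) = x^3 - 3*x^2 + 3*x - 1 = (x - 1)^3

Eigenvalues and multiplicities (the geometric multiplicity of λ is n − rank(A − λI), which equals the number of Jordan blocks for λ):
  λ = 1: algebraic multiplicity = 3, geometric multiplicity = 1

Determining the block sizes for each eigenvalue:
  λ = 1: one block (gm = 1), so the single block has size am = 3 → block sizes [3]

Assembling the blocks gives a Jordan form
J =
  [1, 1, 0]
  [0, 1, 1]
  [0, 0, 1]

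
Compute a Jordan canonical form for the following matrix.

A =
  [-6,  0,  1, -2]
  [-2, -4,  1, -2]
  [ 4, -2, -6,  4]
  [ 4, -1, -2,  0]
J_3(-4) ⊕ J_1(-4)

The characteristic polynomial is
  det(x·I − A) = x^4 + 16*x^3 + 96*x^2 + 256*x + 256 = (x + 4)^4

Eigenvalues and multiplicities (the geometric multiplicity of λ is n − rank(A − λI), which equals the number of Jordan blocks for λ):
  λ = -4: algebraic multiplicity = 4, geometric multiplicity = 2

Determining the block sizes for each eigenvalue:
  λ = -4: with am = 4 and gm = 2, the partition is not yet determined (e.g. several partitions of 4 into 2 parts exist). Let N = A − (-4)·I. Computing rank(N^1) = 2, rank(N^2) = 1, rank(N^3) = 0; the number of blocks of size ≥ j is rank(N^{j−1}) − rank(N^j), giving [2, 1, 1]. So we have 1 block(s) of size 3, 1 block(s) of size 1 → block sizes [3, 1]

Assembling the blocks gives a Jordan form
J =
  [-4,  1,  0,  0]
  [ 0, -4,  1,  0]
  [ 0,  0, -4,  0]
  [ 0,  0,  0, -4]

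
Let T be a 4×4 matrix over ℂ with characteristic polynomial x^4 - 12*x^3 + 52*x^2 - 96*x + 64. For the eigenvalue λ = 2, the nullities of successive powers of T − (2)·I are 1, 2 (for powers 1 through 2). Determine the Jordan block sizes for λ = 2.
Block sizes for λ = 2: [2]

From the dimensions of kernels of powers, the number of Jordan blocks of size at least j is d_j − d_{j−1} where d_j = dim ker(N^j) (with d_0 = 0). Computing the differences gives [1, 1].
The number of blocks of size exactly k is (#blocks of size ≥ k) − (#blocks of size ≥ k + 1), so the partition is: 1 block(s) of size 2.
In nonincreasing order the block sizes are [2].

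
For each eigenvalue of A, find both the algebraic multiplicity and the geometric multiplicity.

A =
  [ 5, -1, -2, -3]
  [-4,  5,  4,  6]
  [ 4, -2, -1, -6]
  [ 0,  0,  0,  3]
λ = 3: alg = 4, geom = 3

Step 1 — factor the characteristic polynomial to read off the algebraic multiplicities:
  χ_A(x) = (x - 3)^4

Step 2 — compute geometric multiplicities via the rank-nullity identity g(λ) = n − rank(A − λI):
  rank(A − (3)·I) = 1, so dim ker(A − (3)·I) = n − 1 = 3

Summary:
  λ = 3: algebraic multiplicity = 4, geometric multiplicity = 3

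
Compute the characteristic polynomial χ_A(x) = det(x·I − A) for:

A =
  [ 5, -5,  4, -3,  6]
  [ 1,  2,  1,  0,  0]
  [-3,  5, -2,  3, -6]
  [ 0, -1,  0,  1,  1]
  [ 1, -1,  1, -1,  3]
x^5 - 9*x^4 + 32*x^3 - 56*x^2 + 48*x - 16

Expanding det(x·I − A) (e.g. by cofactor expansion or by noting that A is similar to its Jordan form J, which has the same characteristic polynomial as A) gives
  χ_A(x) = x^5 - 9*x^4 + 32*x^3 - 56*x^2 + 48*x - 16
which factors as (x - 2)^4*(x - 1). The eigenvalues (with algebraic multiplicities) are λ = 1 with multiplicity 1, λ = 2 with multiplicity 4.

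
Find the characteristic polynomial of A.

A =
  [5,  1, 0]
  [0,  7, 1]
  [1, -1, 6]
x^3 - 18*x^2 + 108*x - 216

Expanding det(x·I − A) (e.g. by cofactor expansion or by noting that A is similar to its Jordan form J, which has the same characteristic polynomial as A) gives
  χ_A(x) = x^3 - 18*x^2 + 108*x - 216
which factors as (x - 6)^3. The eigenvalues (with algebraic multiplicities) are λ = 6 with multiplicity 3.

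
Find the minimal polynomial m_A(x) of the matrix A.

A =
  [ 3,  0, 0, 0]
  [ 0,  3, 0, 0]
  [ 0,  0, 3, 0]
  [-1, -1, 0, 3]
x^2 - 6*x + 9

The characteristic polynomial is χ_A(x) = (x - 3)^4, so the eigenvalues are known. The minimal polynomial is
  m_A(x) = Π_λ (x − λ)^{k_λ}
where k_λ is the size of the *largest* Jordan block for λ (equivalently, the smallest k with (A − λI)^k v = 0 for every generalised eigenvector v of λ).

  λ = 3: largest Jordan block has size 2, contributing (x − 3)^2

So m_A(x) = (x - 3)^2 = x^2 - 6*x + 9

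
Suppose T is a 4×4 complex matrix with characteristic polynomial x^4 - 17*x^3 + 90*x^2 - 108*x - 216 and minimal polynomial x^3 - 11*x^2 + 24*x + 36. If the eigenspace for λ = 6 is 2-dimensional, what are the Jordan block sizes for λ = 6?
Block sizes for λ = 6: [2, 1]

Step 1 — from the characteristic polynomial, algebraic multiplicity of λ = 6 is 3. From dim ker(T − (6)·I) = 2, there are exactly 2 Jordan blocks for λ = 6.
Step 2 — from the minimal polynomial, the factor (x − 6)^2 tells us the largest block for λ = 6 has size 2.
Step 3 — with total size 3, 2 blocks, and largest block 2, the block sizes (in nonincreasing order) are [2, 1].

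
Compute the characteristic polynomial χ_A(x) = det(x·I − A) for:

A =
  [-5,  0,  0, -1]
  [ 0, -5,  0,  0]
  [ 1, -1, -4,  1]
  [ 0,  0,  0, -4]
x^4 + 18*x^3 + 121*x^2 + 360*x + 400

Expanding det(x·I − A) (e.g. by cofactor expansion or by noting that A is similar to its Jordan form J, which has the same characteristic polynomial as A) gives
  χ_A(x) = x^4 + 18*x^3 + 121*x^2 + 360*x + 400
which factors as (x + 4)^2*(x + 5)^2. The eigenvalues (with algebraic multiplicities) are λ = -5 with multiplicity 2, λ = -4 with multiplicity 2.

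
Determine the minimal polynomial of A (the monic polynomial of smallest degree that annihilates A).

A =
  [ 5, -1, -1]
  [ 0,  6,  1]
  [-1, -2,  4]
x^3 - 15*x^2 + 75*x - 125

The characteristic polynomial is χ_A(x) = (x - 5)^3, so the eigenvalues are known. The minimal polynomial is
  m_A(x) = Π_λ (x − λ)^{k_λ}
where k_λ is the size of the *largest* Jordan block for λ (equivalently, the smallest k with (A − λI)^k v = 0 for every generalised eigenvector v of λ).

  λ = 5: largest Jordan block has size 3, contributing (x − 5)^3

So m_A(x) = (x - 5)^3 = x^3 - 15*x^2 + 75*x - 125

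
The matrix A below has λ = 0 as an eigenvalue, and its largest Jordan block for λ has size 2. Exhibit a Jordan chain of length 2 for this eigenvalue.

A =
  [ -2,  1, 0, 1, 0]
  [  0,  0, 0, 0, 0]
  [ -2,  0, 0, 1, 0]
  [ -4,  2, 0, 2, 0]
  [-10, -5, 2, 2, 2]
A Jordan chain for λ = 0 of length 2:
v_1 = (-11, 0, -8, -22, -25)ᵀ
v_2 = (4, -3, 0, 0, 0)ᵀ

Let N = A − (0)·I. We want v_2 with N^2 v_2 = 0 but N^1 v_2 ≠ 0; then v_{j-1} := N · v_j for j = 2, …, 2.

Pick v_2 = (4, -3, 0, 0, 0)ᵀ.
Then v_1 = N · v_2 = (-11, 0, -8, -22, -25)ᵀ.

Sanity check: (A − (0)·I) v_1 = (0, 0, 0, 0, 0)ᵀ = 0. ✓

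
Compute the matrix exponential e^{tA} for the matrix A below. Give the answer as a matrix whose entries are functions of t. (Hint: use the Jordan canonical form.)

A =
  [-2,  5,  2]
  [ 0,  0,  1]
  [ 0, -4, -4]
e^{tA} =
  [exp(-2*t), t^2*exp(-2*t) + 5*t*exp(-2*t), t^2*exp(-2*t)/2 + 2*t*exp(-2*t)]
  [0, 2*t*exp(-2*t) + exp(-2*t), t*exp(-2*t)]
  [0, -4*t*exp(-2*t), -2*t*exp(-2*t) + exp(-2*t)]

Strategy: write A = P · J · P⁻¹ where J is a Jordan canonical form, so e^{tA} = P · e^{tJ} · P⁻¹, and e^{tJ} can be computed block-by-block.

A has Jordan form
J =
  [-2,  1,  0]
  [ 0, -2,  1]
  [ 0,  0, -2]
(up to reordering of blocks).

Per-block formulas:
  For a 3×3 Jordan block J_3(-2): exp(t · J_3(-2)) = e^(-2t)·(I + t·N + (t^2/2)·N^2), where N is the 3×3 nilpotent shift.

After assembling e^{tJ} and conjugating by P, we get:

e^{tA} =
  [exp(-2*t), t^2*exp(-2*t) + 5*t*exp(-2*t), t^2*exp(-2*t)/2 + 2*t*exp(-2*t)]
  [0, 2*t*exp(-2*t) + exp(-2*t), t*exp(-2*t)]
  [0, -4*t*exp(-2*t), -2*t*exp(-2*t) + exp(-2*t)]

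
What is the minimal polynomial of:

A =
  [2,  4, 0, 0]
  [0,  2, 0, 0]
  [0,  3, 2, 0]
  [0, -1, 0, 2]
x^2 - 4*x + 4

The characteristic polynomial is χ_A(x) = (x - 2)^4, so the eigenvalues are known. The minimal polynomial is
  m_A(x) = Π_λ (x − λ)^{k_λ}
where k_λ is the size of the *largest* Jordan block for λ (equivalently, the smallest k with (A − λI)^k v = 0 for every generalised eigenvector v of λ).

  λ = 2: largest Jordan block has size 2, contributing (x − 2)^2

So m_A(x) = (x - 2)^2 = x^2 - 4*x + 4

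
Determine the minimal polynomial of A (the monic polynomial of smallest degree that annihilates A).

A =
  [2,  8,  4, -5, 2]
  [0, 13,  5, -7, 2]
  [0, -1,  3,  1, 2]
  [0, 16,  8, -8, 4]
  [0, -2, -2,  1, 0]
x^2 - 4*x + 4

The characteristic polynomial is χ_A(x) = (x - 2)^5, so the eigenvalues are known. The minimal polynomial is
  m_A(x) = Π_λ (x − λ)^{k_λ}
where k_λ is the size of the *largest* Jordan block for λ (equivalently, the smallest k with (A − λI)^k v = 0 for every generalised eigenvector v of λ).

  λ = 2: largest Jordan block has size 2, contributing (x − 2)^2

So m_A(x) = (x - 2)^2 = x^2 - 4*x + 4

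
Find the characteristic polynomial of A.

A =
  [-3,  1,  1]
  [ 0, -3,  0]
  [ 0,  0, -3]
x^3 + 9*x^2 + 27*x + 27

Expanding det(x·I − A) (e.g. by cofactor expansion or by noting that A is similar to its Jordan form J, which has the same characteristic polynomial as A) gives
  χ_A(x) = x^3 + 9*x^2 + 27*x + 27
which factors as (x + 3)^3. The eigenvalues (with algebraic multiplicities) are λ = -3 with multiplicity 3.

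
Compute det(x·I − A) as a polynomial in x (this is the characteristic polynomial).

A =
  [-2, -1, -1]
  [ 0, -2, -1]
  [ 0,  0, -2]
x^3 + 6*x^2 + 12*x + 8

Expanding det(x·I − A) (e.g. by cofactor expansion or by noting that A is similar to its Jordan form J, which has the same characteristic polynomial as A) gives
  χ_A(x) = x^3 + 6*x^2 + 12*x + 8
which factors as (x + 2)^3. The eigenvalues (with algebraic multiplicities) are λ = -2 with multiplicity 3.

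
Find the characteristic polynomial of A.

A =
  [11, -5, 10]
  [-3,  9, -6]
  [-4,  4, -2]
x^3 - 18*x^2 + 108*x - 216

Expanding det(x·I − A) (e.g. by cofactor expansion or by noting that A is similar to its Jordan form J, which has the same characteristic polynomial as A) gives
  χ_A(x) = x^3 - 18*x^2 + 108*x - 216
which factors as (x - 6)^3. The eigenvalues (with algebraic multiplicities) are λ = 6 with multiplicity 3.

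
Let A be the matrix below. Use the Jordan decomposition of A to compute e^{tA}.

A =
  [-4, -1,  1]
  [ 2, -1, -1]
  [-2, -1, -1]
e^{tA} =
  [-2*t*exp(-2*t) + exp(-2*t), -t*exp(-2*t), t*exp(-2*t)]
  [2*t*exp(-2*t), t*exp(-2*t) + exp(-2*t), -t*exp(-2*t)]
  [-2*t*exp(-2*t), -t*exp(-2*t), t*exp(-2*t) + exp(-2*t)]

Strategy: write A = P · J · P⁻¹ where J is a Jordan canonical form, so e^{tA} = P · e^{tJ} · P⁻¹, and e^{tJ} can be computed block-by-block.

A has Jordan form
J =
  [-2,  1,  0]
  [ 0, -2,  0]
  [ 0,  0, -2]
(up to reordering of blocks).

Per-block formulas:
  For a 2×2 Jordan block J_2(-2): exp(t · J_2(-2)) = e^(-2t)·(I + t·N), where N is the 2×2 nilpotent shift.
  For a 1×1 block at λ = -2: exp(t · [-2]) = [e^(-2t)].

After assembling e^{tJ} and conjugating by P, we get:

e^{tA} =
  [-2*t*exp(-2*t) + exp(-2*t), -t*exp(-2*t), t*exp(-2*t)]
  [2*t*exp(-2*t), t*exp(-2*t) + exp(-2*t), -t*exp(-2*t)]
  [-2*t*exp(-2*t), -t*exp(-2*t), t*exp(-2*t) + exp(-2*t)]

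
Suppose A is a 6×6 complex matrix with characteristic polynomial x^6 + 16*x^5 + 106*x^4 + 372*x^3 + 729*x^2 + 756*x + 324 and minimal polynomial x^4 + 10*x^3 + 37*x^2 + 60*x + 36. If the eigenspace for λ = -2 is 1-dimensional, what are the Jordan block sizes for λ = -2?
Block sizes for λ = -2: [2]

Step 1 — from the characteristic polynomial, algebraic multiplicity of λ = -2 is 2. From dim ker(A − (-2)·I) = 1, there are exactly 1 Jordan blocks for λ = -2.
Step 2 — from the minimal polynomial, the factor (x + 2)^2 tells us the largest block for λ = -2 has size 2.
Step 3 — with total size 2, 1 blocks, and largest block 2, the block sizes (in nonincreasing order) are [2].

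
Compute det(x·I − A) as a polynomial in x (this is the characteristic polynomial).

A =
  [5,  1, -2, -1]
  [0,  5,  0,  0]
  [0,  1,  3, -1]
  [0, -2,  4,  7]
x^4 - 20*x^3 + 150*x^2 - 500*x + 625

Expanding det(x·I − A) (e.g. by cofactor expansion or by noting that A is similar to its Jordan form J, which has the same characteristic polynomial as A) gives
  χ_A(x) = x^4 - 20*x^3 + 150*x^2 - 500*x + 625
which factors as (x - 5)^4. The eigenvalues (with algebraic multiplicities) are λ = 5 with multiplicity 4.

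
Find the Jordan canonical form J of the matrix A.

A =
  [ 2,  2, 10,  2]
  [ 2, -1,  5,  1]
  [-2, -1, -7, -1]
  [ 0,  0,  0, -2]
J_2(-2) ⊕ J_1(-2) ⊕ J_1(-2)

The characteristic polynomial is
  det(x·I − A) = x^4 + 8*x^3 + 24*x^2 + 32*x + 16 = (x + 2)^4

Eigenvalues and multiplicities (the geometric multiplicity of λ is n − rank(A − λI), which equals the number of Jordan blocks for λ):
  λ = -2: algebraic multiplicity = 4, geometric multiplicity = 3

Determining the block sizes for each eigenvalue:
  λ = -2: 3 blocks summing to 4 forces exactly one block of size 2 and the rest size 1 → block sizes [2, 1, 1]

Assembling the blocks gives a Jordan form
J =
  [-2,  1,  0,  0]
  [ 0, -2,  0,  0]
  [ 0,  0, -2,  0]
  [ 0,  0,  0, -2]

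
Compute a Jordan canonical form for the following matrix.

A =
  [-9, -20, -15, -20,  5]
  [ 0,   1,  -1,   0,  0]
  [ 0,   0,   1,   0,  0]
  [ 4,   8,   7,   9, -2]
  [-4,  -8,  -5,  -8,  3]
J_3(1) ⊕ J_1(1) ⊕ J_1(1)

The characteristic polynomial is
  det(x·I − A) = x^5 - 5*x^4 + 10*x^3 - 10*x^2 + 5*x - 1 = (x - 1)^5

Eigenvalues and multiplicities (the geometric multiplicity of λ is n − rank(A − λI), which equals the number of Jordan blocks for λ):
  λ = 1: algebraic multiplicity = 5, geometric multiplicity = 3

Determining the block sizes for each eigenvalue:
  λ = 1: with am = 5 and gm = 3, the partition is not yet determined (e.g. several partitions of 5 into 3 parts exist). Let N = A − (1)·I. Computing rank(N^1) = 2, rank(N^2) = 1, rank(N^3) = 0; the number of blocks of size ≥ j is rank(N^{j−1}) − rank(N^j), giving [3, 1, 1]. So we have 1 block(s) of size 3, 2 block(s) of size 1 → block sizes [3, 1, 1]

Assembling the blocks gives a Jordan form
J =
  [1, 1, 0, 0, 0]
  [0, 1, 1, 0, 0]
  [0, 0, 1, 0, 0]
  [0, 0, 0, 1, 0]
  [0, 0, 0, 0, 1]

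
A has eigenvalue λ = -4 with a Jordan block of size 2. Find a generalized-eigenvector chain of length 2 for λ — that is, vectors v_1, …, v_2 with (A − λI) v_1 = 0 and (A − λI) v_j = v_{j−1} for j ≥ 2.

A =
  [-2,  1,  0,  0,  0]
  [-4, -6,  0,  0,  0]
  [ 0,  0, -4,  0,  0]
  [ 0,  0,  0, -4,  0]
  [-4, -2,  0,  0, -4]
A Jordan chain for λ = -4 of length 2:
v_1 = (2, -4, 0, 0, -4)ᵀ
v_2 = (1, 0, 0, 0, 0)ᵀ

Let N = A − (-4)·I. We want v_2 with N^2 v_2 = 0 but N^1 v_2 ≠ 0; then v_{j-1} := N · v_j for j = 2, …, 2.

Pick v_2 = (1, 0, 0, 0, 0)ᵀ.
Then v_1 = N · v_2 = (2, -4, 0, 0, -4)ᵀ.

Sanity check: (A − (-4)·I) v_1 = (0, 0, 0, 0, 0)ᵀ = 0. ✓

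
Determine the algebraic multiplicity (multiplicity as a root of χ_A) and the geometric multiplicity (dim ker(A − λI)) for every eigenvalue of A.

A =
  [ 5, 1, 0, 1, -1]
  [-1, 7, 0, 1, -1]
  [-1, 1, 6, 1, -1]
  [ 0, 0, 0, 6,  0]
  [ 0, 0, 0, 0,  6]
λ = 6: alg = 5, geom = 4

Step 1 — factor the characteristic polynomial to read off the algebraic multiplicities:
  χ_A(x) = (x - 6)^5

Step 2 — compute geometric multiplicities via the rank-nullity identity g(λ) = n − rank(A − λI):
  rank(A − (6)·I) = 1, so dim ker(A − (6)·I) = n − 1 = 4

Summary:
  λ = 6: algebraic multiplicity = 5, geometric multiplicity = 4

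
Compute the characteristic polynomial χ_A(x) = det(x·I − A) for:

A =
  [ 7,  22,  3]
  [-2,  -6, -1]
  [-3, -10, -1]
x^3

Expanding det(x·I − A) (e.g. by cofactor expansion or by noting that A is similar to its Jordan form J, which has the same characteristic polynomial as A) gives
  χ_A(x) = x^3
which factors as x^3. The eigenvalues (with algebraic multiplicities) are λ = 0 with multiplicity 3.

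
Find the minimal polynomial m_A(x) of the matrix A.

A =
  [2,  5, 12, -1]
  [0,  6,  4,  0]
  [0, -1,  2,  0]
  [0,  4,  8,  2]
x^4 - 12*x^3 + 52*x^2 - 96*x + 64

The characteristic polynomial is χ_A(x) = (x - 4)^2*(x - 2)^2, so the eigenvalues are known. The minimal polynomial is
  m_A(x) = Π_λ (x − λ)^{k_λ}
where k_λ is the size of the *largest* Jordan block for λ (equivalently, the smallest k with (A − λI)^k v = 0 for every generalised eigenvector v of λ).

  λ = 2: largest Jordan block has size 2, contributing (x − 2)^2
  λ = 4: largest Jordan block has size 2, contributing (x − 4)^2

So m_A(x) = (x - 4)^2*(x - 2)^2 = x^4 - 12*x^3 + 52*x^2 - 96*x + 64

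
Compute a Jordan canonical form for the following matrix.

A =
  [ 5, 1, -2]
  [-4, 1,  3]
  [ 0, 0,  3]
J_3(3)

The characteristic polynomial is
  det(x·I − A) = x^3 - 9*x^2 + 27*x - 27 = (x - 3)^3

Eigenvalues and multiplicities (the geometric multiplicity of λ is n − rank(A − λI), which equals the number of Jordan blocks for λ):
  λ = 3: algebraic multiplicity = 3, geometric multiplicity = 1

Determining the block sizes for each eigenvalue:
  λ = 3: one block (gm = 1), so the single block has size am = 3 → block sizes [3]

Assembling the blocks gives a Jordan form
J =
  [3, 1, 0]
  [0, 3, 1]
  [0, 0, 3]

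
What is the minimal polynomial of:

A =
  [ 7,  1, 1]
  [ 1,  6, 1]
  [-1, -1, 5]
x^3 - 18*x^2 + 108*x - 216

The characteristic polynomial is χ_A(x) = (x - 6)^3, so the eigenvalues are known. The minimal polynomial is
  m_A(x) = Π_λ (x − λ)^{k_λ}
where k_λ is the size of the *largest* Jordan block for λ (equivalently, the smallest k with (A − λI)^k v = 0 for every generalised eigenvector v of λ).

  λ = 6: largest Jordan block has size 3, contributing (x − 6)^3

So m_A(x) = (x - 6)^3 = x^3 - 18*x^2 + 108*x - 216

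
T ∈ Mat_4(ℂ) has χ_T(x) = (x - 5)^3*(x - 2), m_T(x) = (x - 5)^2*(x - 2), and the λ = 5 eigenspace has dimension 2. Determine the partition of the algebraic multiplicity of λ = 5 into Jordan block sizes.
Block sizes for λ = 5: [2, 1]

Step 1 — from the characteristic polynomial, algebraic multiplicity of λ = 5 is 3. From dim ker(T − (5)·I) = 2, there are exactly 2 Jordan blocks for λ = 5.
Step 2 — from the minimal polynomial, the factor (x − 5)^2 tells us the largest block for λ = 5 has size 2.
Step 3 — with total size 3, 2 blocks, and largest block 2, the block sizes (in nonincreasing order) are [2, 1].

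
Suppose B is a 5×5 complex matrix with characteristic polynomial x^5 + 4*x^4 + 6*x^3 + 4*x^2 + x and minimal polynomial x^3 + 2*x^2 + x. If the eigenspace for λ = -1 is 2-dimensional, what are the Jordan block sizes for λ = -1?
Block sizes for λ = -1: [2, 2]

Step 1 — from the characteristic polynomial, algebraic multiplicity of λ = -1 is 4. From dim ker(B − (-1)·I) = 2, there are exactly 2 Jordan blocks for λ = -1.
Step 2 — from the minimal polynomial, the factor (x + 1)^2 tells us the largest block for λ = -1 has size 2.
Step 3 — with total size 4, 2 blocks, and largest block 2, the block sizes (in nonincreasing order) are [2, 2].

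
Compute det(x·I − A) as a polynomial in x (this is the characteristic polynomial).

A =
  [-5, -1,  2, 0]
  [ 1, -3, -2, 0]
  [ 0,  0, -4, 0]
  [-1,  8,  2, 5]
x^4 + 7*x^3 - 12*x^2 - 176*x - 320

Expanding det(x·I − A) (e.g. by cofactor expansion or by noting that A is similar to its Jordan form J, which has the same characteristic polynomial as A) gives
  χ_A(x) = x^4 + 7*x^3 - 12*x^2 - 176*x - 320
which factors as (x - 5)*(x + 4)^3. The eigenvalues (with algebraic multiplicities) are λ = -4 with multiplicity 3, λ = 5 with multiplicity 1.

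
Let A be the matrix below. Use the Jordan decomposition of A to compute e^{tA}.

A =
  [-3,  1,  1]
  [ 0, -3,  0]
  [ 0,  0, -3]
e^{tA} =
  [exp(-3*t), t*exp(-3*t), t*exp(-3*t)]
  [0, exp(-3*t), 0]
  [0, 0, exp(-3*t)]

Strategy: write A = P · J · P⁻¹ where J is a Jordan canonical form, so e^{tA} = P · e^{tJ} · P⁻¹, and e^{tJ} can be computed block-by-block.

A has Jordan form
J =
  [-3,  1,  0]
  [ 0, -3,  0]
  [ 0,  0, -3]
(up to reordering of blocks).

Per-block formulas:
  For a 1×1 block at λ = -3: exp(t · [-3]) = [e^(-3t)].
  For a 2×2 Jordan block J_2(-3): exp(t · J_2(-3)) = e^(-3t)·(I + t·N), where N is the 2×2 nilpotent shift.

After assembling e^{tJ} and conjugating by P, we get:

e^{tA} =
  [exp(-3*t), t*exp(-3*t), t*exp(-3*t)]
  [0, exp(-3*t), 0]
  [0, 0, exp(-3*t)]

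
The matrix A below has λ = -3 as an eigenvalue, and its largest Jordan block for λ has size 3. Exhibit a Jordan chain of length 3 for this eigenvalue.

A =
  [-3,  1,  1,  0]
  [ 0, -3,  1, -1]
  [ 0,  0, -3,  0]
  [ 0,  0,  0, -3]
A Jordan chain for λ = -3 of length 3:
v_1 = (1, 0, 0, 0)ᵀ
v_2 = (1, 1, 0, 0)ᵀ
v_3 = (0, 0, 1, 0)ᵀ

Let N = A − (-3)·I. We want v_3 with N^3 v_3 = 0 but N^2 v_3 ≠ 0; then v_{j-1} := N · v_j for j = 3, …, 2.

Pick v_3 = (0, 0, 1, 0)ᵀ.
Then v_2 = N · v_3 = (1, 1, 0, 0)ᵀ.
Then v_1 = N · v_2 = (1, 0, 0, 0)ᵀ.

Sanity check: (A − (-3)·I) v_1 = (0, 0, 0, 0)ᵀ = 0. ✓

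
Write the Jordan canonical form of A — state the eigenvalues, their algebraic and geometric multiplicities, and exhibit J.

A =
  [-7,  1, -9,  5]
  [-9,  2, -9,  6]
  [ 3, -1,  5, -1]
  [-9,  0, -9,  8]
J_2(2) ⊕ J_2(2)

The characteristic polynomial is
  det(x·I − A) = x^4 - 8*x^3 + 24*x^2 - 32*x + 16 = (x - 2)^4

Eigenvalues and multiplicities (the geometric multiplicity of λ is n − rank(A − λI), which equals the number of Jordan blocks for λ):
  λ = 2: algebraic multiplicity = 4, geometric multiplicity = 2

Determining the block sizes for each eigenvalue:
  λ = 2: with am = 4 and gm = 2, the partition is not yet determined (e.g. several partitions of 4 into 2 parts exist). Let N = A − (2)·I. Computing rank(N^1) = 2, rank(N^2) = 0; the number of blocks of size ≥ j is rank(N^{j−1}) − rank(N^j), giving [2, 2]. So we have 2 block(s) of size 2 → block sizes [2, 2]

Assembling the blocks gives a Jordan form
J =
  [2, 1, 0, 0]
  [0, 2, 0, 0]
  [0, 0, 2, 1]
  [0, 0, 0, 2]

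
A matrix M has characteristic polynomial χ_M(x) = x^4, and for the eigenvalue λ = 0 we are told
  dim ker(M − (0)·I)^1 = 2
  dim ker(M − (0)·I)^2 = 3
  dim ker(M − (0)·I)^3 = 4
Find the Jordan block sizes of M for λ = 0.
Block sizes for λ = 0: [3, 1]

From the dimensions of kernels of powers, the number of Jordan blocks of size at least j is d_j − d_{j−1} where d_j = dim ker(N^j) (with d_0 = 0). Computing the differences gives [2, 1, 1].
The number of blocks of size exactly k is (#blocks of size ≥ k) − (#blocks of size ≥ k + 1), so the partition is: 1 block(s) of size 1, 1 block(s) of size 3.
In nonincreasing order the block sizes are [3, 1].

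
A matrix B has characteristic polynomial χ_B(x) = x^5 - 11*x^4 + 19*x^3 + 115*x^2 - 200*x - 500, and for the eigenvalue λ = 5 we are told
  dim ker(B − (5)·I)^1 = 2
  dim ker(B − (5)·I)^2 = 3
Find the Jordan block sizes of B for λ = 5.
Block sizes for λ = 5: [2, 1]

From the dimensions of kernels of powers, the number of Jordan blocks of size at least j is d_j − d_{j−1} where d_j = dim ker(N^j) (with d_0 = 0). Computing the differences gives [2, 1].
The number of blocks of size exactly k is (#blocks of size ≥ k) − (#blocks of size ≥ k + 1), so the partition is: 1 block(s) of size 1, 1 block(s) of size 2.
In nonincreasing order the block sizes are [2, 1].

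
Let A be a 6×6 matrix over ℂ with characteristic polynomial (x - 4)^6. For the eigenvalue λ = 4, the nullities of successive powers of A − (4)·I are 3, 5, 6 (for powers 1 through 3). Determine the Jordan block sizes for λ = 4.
Block sizes for λ = 4: [3, 2, 1]

From the dimensions of kernels of powers, the number of Jordan blocks of size at least j is d_j − d_{j−1} where d_j = dim ker(N^j) (with d_0 = 0). Computing the differences gives [3, 2, 1].
The number of blocks of size exactly k is (#blocks of size ≥ k) − (#blocks of size ≥ k + 1), so the partition is: 1 block(s) of size 1, 1 block(s) of size 2, 1 block(s) of size 3.
In nonincreasing order the block sizes are [3, 2, 1].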